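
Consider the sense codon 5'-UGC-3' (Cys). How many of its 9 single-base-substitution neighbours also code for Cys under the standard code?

Position 1: none → 0 synonymous.
Position 2: none → 0 synonymous.
Position 3: UGU → 1 synonymous.
Total: 0 + 0 + 1 = 1.

1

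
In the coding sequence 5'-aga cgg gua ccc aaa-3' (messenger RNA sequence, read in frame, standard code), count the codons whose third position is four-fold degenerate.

Codon 1 AGA (Arg): third position 2-fold.
Codon 2 CGG (Arg): third position 4-fold.
Codon 3 GUA (Val): third position 4-fold.
Codon 4 CCC (Pro): third position 4-fold.
Codon 5 AAA (Lys): third position 2-fold.
Four-fold degenerate third positions: 3.

3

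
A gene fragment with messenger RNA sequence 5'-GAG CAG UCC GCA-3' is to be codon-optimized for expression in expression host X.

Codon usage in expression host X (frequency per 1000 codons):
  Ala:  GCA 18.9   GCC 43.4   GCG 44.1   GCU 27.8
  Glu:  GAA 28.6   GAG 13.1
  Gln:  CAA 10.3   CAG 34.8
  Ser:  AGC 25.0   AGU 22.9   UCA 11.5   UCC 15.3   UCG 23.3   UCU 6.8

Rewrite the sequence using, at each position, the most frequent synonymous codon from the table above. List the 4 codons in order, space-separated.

Codon 1 (Glu): best is GAA at 28.6.
Codon 2 (Gln): best is CAG at 34.8.
Codon 3 (Ser): best is AGC at 25.0.
Codon 4 (Ala): best is GCG at 44.1.

GAA CAG AGC GCG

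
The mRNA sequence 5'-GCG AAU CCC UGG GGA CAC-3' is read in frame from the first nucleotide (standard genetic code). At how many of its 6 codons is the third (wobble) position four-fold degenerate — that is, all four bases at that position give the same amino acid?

Codon 1 GCG (Ala): third position 4-fold.
Codon 2 AAU (Asn): third position 2-fold.
Codon 3 CCC (Pro): third position 4-fold.
Codon 4 UGG (Trp): third position 1-fold.
Codon 5 GGA (Gly): third position 4-fold.
Codon 6 CAC (His): third position 2-fold.
Four-fold degenerate third positions: 3.

3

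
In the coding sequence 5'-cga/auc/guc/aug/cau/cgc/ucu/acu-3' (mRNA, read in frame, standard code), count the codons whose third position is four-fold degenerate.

Codon 1 CGA (Arg): third position 4-fold.
Codon 2 AUC (Ile): third position 3-fold.
Codon 3 GUC (Val): third position 4-fold.
Codon 4 AUG (Met): third position 1-fold.
Codon 5 CAU (His): third position 2-fold.
Codon 6 CGC (Arg): third position 4-fold.
Codon 7 UCU (Ser): third position 4-fold.
Codon 8 ACU (Thr): third position 4-fold.
Four-fold degenerate third positions: 5.

5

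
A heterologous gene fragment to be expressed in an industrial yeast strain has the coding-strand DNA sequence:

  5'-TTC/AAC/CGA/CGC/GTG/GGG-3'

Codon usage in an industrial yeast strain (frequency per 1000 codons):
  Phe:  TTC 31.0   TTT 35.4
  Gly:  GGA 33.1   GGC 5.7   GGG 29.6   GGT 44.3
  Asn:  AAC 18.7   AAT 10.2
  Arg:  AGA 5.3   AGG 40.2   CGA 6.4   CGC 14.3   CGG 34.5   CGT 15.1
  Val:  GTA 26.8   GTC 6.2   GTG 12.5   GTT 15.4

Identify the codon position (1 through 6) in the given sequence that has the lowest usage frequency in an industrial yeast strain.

3

Codon 1 TTC (Phe): 31.0 per 1000.
Codon 2 AAC (Asn): 18.7 per 1000.
Codon 3 CGA (Arg): 6.4 per 1000.
Codon 4 CGC (Arg): 14.3 per 1000.
Codon 5 GTG (Val): 12.5 per 1000.
Codon 6 GGG (Gly): 29.6 per 1000.
Lowest frequency is 6.4 at codon 3.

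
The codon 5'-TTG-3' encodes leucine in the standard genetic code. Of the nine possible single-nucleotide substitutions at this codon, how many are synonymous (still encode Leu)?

2

Position 1: CTG → 1 synonymous.
Position 2: none → 0 synonymous.
Position 3: TTA → 1 synonymous.
Total: 1 + 0 + 1 = 2.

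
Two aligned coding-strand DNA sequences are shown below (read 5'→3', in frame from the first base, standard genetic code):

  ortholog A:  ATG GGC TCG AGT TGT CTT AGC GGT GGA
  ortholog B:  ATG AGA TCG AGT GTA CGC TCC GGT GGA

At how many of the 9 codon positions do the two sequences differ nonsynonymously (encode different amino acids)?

Codon 1: ATG Met / ATG Met — identical.
Codon 2: GGC Gly / AGA Arg — nonsynonymous.
Codon 3: TCG Ser / TCG Ser — identical.
Codon 4: AGT Ser / AGT Ser — identical.
Codon 5: TGT Cys / GTA Val — nonsynonymous.
Codon 6: CTT Leu / CGC Arg — nonsynonymous.
Codon 7: AGC Ser / TCC Ser — synonymous.
Codon 8: GGT Gly / GGT Gly — identical.
Codon 9: GGA Gly / GGA Gly — identical.
Nonsynonymous differences: 3.

3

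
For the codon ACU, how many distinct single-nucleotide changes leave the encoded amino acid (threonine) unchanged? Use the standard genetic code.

Position 1: none → 0 synonymous.
Position 2: none → 0 synonymous.
Position 3: ACC, ACA, ACG → 3 synonymous.
Total: 0 + 0 + 3 = 3.

3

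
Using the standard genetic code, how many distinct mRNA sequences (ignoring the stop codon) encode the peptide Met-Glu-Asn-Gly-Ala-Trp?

Met: 1 codon.
Glu: 2 codons.
Asn: 2 codons.
Gly: 4 codons.
Ala: 4 codons.
Trp: 1 codon.
1 × 2 × 2 × 4 × 4 × 1 = 64.

64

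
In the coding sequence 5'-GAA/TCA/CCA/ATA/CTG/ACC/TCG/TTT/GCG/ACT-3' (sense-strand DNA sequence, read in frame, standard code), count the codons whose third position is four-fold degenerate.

Codon 1 GAA (Glu): third position 2-fold.
Codon 2 TCA (Ser): third position 4-fold.
Codon 3 CCA (Pro): third position 4-fold.
Codon 4 ATA (Ile): third position 3-fold.
Codon 5 CTG (Leu): third position 4-fold.
Codon 6 ACC (Thr): third position 4-fold.
Codon 7 TCG (Ser): third position 4-fold.
Codon 8 TTT (Phe): third position 2-fold.
Codon 9 GCG (Ala): third position 4-fold.
Codon 10 ACT (Thr): third position 4-fold.
Four-fold degenerate third positions: 7.

7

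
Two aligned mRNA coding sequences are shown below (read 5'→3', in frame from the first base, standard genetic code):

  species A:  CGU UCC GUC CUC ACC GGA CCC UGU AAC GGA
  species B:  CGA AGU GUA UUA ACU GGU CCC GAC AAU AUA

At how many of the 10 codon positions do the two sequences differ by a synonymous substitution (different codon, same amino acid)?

7

Codon 1: CGU Arg / CGA Arg — synonymous.
Codon 2: UCC Ser / AGU Ser — synonymous.
Codon 3: GUC Val / GUA Val — synonymous.
Codon 4: CUC Leu / UUA Leu — synonymous.
Codon 5: ACC Thr / ACU Thr — synonymous.
Codon 6: GGA Gly / GGU Gly — synonymous.
Codon 7: CCC Pro / CCC Pro — identical.
Codon 8: UGU Cys / GAC Asp — nonsynonymous.
Codon 9: AAC Asn / AAU Asn — synonymous.
Codon 10: GGA Gly / AUA Ile — nonsynonymous.
Synonymous differences: 7.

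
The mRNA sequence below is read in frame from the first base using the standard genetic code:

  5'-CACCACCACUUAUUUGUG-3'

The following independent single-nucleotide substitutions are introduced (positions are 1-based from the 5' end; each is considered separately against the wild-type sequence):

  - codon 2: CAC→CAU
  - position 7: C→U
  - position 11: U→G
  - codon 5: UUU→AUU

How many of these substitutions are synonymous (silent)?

1

Codon 2: CAC (His) → CAU (His) — synonymous.
Codon 3: CAC (His) → UAC (Tyr) — missense.
Codon 4: UUA (Leu) → UGA (Stop) — nonsense.
Codon 5: UUU (Phe) → AUU (Ile) — missense.
Synonymous: 1 of 4.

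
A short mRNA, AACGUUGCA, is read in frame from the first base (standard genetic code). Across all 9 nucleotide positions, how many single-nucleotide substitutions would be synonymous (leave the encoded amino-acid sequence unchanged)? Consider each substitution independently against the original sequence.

7

Codon 1 (AAC, Asn): 1 synonymous substitution.
Codon 2 (GUU, Val): 3 synonymous substitutions.
Codon 3 (GCA, Ala): 3 synonymous substitutions.
Total: 1 + 3 + 3 = 7.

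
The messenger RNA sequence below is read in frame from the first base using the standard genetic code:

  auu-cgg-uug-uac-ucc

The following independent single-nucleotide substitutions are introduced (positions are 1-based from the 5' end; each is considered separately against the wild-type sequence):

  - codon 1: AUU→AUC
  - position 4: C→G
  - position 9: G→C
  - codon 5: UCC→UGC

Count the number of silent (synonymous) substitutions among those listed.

1

Codon 1: AUU (Ile) → AUC (Ile) — synonymous.
Codon 2: CGG (Arg) → GGG (Gly) — missense.
Codon 3: UUG (Leu) → UUC (Phe) — missense.
Codon 5: UCC (Ser) → UGC (Cys) — missense.
Synonymous: 1 of 4.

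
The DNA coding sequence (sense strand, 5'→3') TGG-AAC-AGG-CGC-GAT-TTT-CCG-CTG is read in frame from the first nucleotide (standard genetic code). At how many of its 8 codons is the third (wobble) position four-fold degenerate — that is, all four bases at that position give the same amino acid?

3

Codon 1 TGG (Trp): third position 1-fold.
Codon 2 AAC (Asn): third position 2-fold.
Codon 3 AGG (Arg): third position 2-fold.
Codon 4 CGC (Arg): third position 4-fold.
Codon 5 GAT (Asp): third position 2-fold.
Codon 6 TTT (Phe): third position 2-fold.
Codon 7 CCG (Pro): third position 4-fold.
Codon 8 CTG (Leu): third position 4-fold.
Four-fold degenerate third positions: 3.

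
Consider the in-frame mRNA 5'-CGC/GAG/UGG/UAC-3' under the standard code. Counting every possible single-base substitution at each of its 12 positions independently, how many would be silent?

Codon 1 (CGC, Arg): 3 synonymous substitutions.
Codon 2 (GAG, Glu): 1 synonymous substitution.
Codon 3 (UGG, Trp): 0 synonymous substitutions.
Codon 4 (UAC, Tyr): 1 synonymous substitution.
Total: 3 + 1 + 0 + 1 = 5.

5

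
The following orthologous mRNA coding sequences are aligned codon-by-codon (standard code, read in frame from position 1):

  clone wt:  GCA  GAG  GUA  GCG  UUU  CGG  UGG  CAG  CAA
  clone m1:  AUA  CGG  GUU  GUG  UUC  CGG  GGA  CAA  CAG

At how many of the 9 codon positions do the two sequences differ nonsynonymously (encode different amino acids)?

4

Codon 1: GCA Ala / AUA Ile — nonsynonymous.
Codon 2: GAG Glu / CGG Arg — nonsynonymous.
Codon 3: GUA Val / GUU Val — synonymous.
Codon 4: GCG Ala / GUG Val — nonsynonymous.
Codon 5: UUU Phe / UUC Phe — synonymous.
Codon 6: CGG Arg / CGG Arg — identical.
Codon 7: UGG Trp / GGA Gly — nonsynonymous.
Codon 8: CAG Gln / CAA Gln — synonymous.
Codon 9: CAA Gln / CAG Gln — synonymous.
Nonsynonymous differences: 4.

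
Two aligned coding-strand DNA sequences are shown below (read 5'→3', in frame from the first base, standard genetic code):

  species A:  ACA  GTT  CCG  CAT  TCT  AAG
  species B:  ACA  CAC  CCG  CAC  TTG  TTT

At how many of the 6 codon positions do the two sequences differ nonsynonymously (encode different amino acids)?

3

Codon 1: ACA Thr / ACA Thr — identical.
Codon 2: GTT Val / CAC His — nonsynonymous.
Codon 3: CCG Pro / CCG Pro — identical.
Codon 4: CAT His / CAC His — synonymous.
Codon 5: TCT Ser / TTG Leu — nonsynonymous.
Codon 6: AAG Lys / TTT Phe — nonsynonymous.
Nonsynonymous differences: 3.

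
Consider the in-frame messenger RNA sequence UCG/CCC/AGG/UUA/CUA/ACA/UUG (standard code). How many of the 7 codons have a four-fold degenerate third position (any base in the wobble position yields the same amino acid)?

Codon 1 UCG (Ser): third position 4-fold.
Codon 2 CCC (Pro): third position 4-fold.
Codon 3 AGG (Arg): third position 2-fold.
Codon 4 UUA (Leu): third position 2-fold.
Codon 5 CUA (Leu): third position 4-fold.
Codon 6 ACA (Thr): third position 4-fold.
Codon 7 UUG (Leu): third position 2-fold.
Four-fold degenerate third positions: 4.

4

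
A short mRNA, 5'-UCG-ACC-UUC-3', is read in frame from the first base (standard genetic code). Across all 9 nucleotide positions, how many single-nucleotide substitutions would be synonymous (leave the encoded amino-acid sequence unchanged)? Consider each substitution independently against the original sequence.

7

Codon 1 (UCG, Ser): 3 synonymous substitutions.
Codon 2 (ACC, Thr): 3 synonymous substitutions.
Codon 3 (UUC, Phe): 1 synonymous substitution.
Total: 3 + 3 + 1 = 7.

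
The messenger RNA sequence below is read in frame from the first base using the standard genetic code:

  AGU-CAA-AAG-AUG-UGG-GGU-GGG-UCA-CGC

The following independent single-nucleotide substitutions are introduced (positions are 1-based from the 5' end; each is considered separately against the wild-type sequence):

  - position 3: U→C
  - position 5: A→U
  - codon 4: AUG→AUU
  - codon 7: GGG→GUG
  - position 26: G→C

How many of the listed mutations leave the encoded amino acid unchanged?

Codon 1: AGU (Ser) → AGC (Ser) — synonymous.
Codon 2: CAA (Gln) → CUA (Leu) — missense.
Codon 4: AUG (Met) → AUU (Ile) — missense.
Codon 7: GGG (Gly) → GUG (Val) — missense.
Codon 9: CGC (Arg) → CCC (Pro) — missense.
Synonymous: 1 of 5.

1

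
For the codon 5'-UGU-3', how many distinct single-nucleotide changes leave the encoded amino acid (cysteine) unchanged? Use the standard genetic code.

1

Position 1: none → 0 synonymous.
Position 2: none → 0 synonymous.
Position 3: UGC → 1 synonymous.
Total: 0 + 0 + 1 = 1.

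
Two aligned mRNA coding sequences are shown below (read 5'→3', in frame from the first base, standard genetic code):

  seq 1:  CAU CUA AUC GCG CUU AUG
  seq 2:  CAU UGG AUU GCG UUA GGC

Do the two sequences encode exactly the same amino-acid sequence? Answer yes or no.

no

Codon 1: CAU His / CAU His — identical.
Codon 2: CUA Leu / UGG Trp — nonsynonymous.
Codon 3: AUC Ile / AUU Ile — synonymous.
Codon 4: GCG Ala / GCG Ala — identical.
Codon 5: CUU Leu / UUA Leu — synonymous.
Codon 6: AUG Met / GGC Gly — nonsynonymous.
Nonsynonymous differences: 2 → different protein.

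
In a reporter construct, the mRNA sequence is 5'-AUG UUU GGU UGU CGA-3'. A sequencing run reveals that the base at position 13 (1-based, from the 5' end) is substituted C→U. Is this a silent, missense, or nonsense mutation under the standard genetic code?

nonsense

Position 13 falls in codon 5: CGA → Arg.
After the substitution the codon is UGA → Stop.
The new codon is a stop codon, so this is a nonsense mutation.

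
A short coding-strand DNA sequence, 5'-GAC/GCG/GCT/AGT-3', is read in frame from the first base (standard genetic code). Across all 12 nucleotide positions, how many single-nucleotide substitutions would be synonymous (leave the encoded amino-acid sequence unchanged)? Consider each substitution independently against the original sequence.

Codon 1 (GAC, Asp): 1 synonymous substitution.
Codon 2 (GCG, Ala): 3 synonymous substitutions.
Codon 3 (GCT, Ala): 3 synonymous substitutions.
Codon 4 (AGT, Ser): 1 synonymous substitution.
Total: 1 + 3 + 3 + 1 = 8.

8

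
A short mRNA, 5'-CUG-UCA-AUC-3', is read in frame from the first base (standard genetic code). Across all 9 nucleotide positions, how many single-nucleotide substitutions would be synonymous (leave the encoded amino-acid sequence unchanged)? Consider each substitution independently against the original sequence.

9

Codon 1 (CUG, Leu): 4 synonymous substitutions.
Codon 2 (UCA, Ser): 3 synonymous substitutions.
Codon 3 (AUC, Ile): 2 synonymous substitutions.
Total: 4 + 3 + 2 = 9.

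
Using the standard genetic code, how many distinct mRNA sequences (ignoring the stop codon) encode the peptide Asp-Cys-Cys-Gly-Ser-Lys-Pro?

1536

Asp: 2 codons.
Cys: 2 codons.
Cys: 2 codons.
Gly: 4 codons.
Ser: 6 codons.
Lys: 2 codons.
Pro: 4 codons.
2 × 2 × 2 × 4 × 6 × 2 × 4 = 1536.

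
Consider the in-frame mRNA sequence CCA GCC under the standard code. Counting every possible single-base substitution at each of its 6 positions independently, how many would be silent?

Codon 1 (CCA, Pro): 3 synonymous substitutions.
Codon 2 (GCC, Ala): 3 synonymous substitutions.
Total: 3 + 3 = 6.

6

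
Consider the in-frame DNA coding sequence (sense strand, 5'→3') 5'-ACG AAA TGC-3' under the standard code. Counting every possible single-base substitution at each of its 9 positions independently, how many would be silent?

Codon 1 (ACG, Thr): 3 synonymous substitutions.
Codon 2 (AAA, Lys): 1 synonymous substitution.
Codon 3 (TGC, Cys): 1 synonymous substitution.
Total: 3 + 1 + 1 = 5.

5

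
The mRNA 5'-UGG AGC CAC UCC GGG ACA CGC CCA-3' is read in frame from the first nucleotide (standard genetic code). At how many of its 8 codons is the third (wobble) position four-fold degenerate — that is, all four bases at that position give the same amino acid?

5

Codon 1 UGG (Trp): third position 1-fold.
Codon 2 AGC (Ser): third position 2-fold.
Codon 3 CAC (His): third position 2-fold.
Codon 4 UCC (Ser): third position 4-fold.
Codon 5 GGG (Gly): third position 4-fold.
Codon 6 ACA (Thr): third position 4-fold.
Codon 7 CGC (Arg): third position 4-fold.
Codon 8 CCA (Pro): third position 4-fold.
Four-fold degenerate third positions: 5.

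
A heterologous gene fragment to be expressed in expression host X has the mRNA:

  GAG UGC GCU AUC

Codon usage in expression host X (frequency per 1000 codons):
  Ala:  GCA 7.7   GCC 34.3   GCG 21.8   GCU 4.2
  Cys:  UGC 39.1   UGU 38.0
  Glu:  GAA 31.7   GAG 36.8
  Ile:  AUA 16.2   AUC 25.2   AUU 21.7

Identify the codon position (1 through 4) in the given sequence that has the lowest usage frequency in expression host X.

Codon 1 GAG (Glu): 36.8 per 1000.
Codon 2 UGC (Cys): 39.1 per 1000.
Codon 3 GCU (Ala): 4.2 per 1000.
Codon 4 AUC (Ile): 25.2 per 1000.
Lowest frequency is 4.2 at codon 3.

3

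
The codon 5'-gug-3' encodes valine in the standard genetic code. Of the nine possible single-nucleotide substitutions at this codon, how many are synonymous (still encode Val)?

Position 1: none → 0 synonymous.
Position 2: none → 0 synonymous.
Position 3: GUU, GUC, GUA → 3 synonymous.
Total: 0 + 0 + 3 = 3.

3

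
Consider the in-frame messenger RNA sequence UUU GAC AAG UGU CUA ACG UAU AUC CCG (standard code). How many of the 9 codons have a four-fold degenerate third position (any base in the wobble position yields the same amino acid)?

3

Codon 1 UUU (Phe): third position 2-fold.
Codon 2 GAC (Asp): third position 2-fold.
Codon 3 AAG (Lys): third position 2-fold.
Codon 4 UGU (Cys): third position 2-fold.
Codon 5 CUA (Leu): third position 4-fold.
Codon 6 ACG (Thr): third position 4-fold.
Codon 7 UAU (Tyr): third position 2-fold.
Codon 8 AUC (Ile): third position 3-fold.
Codon 9 CCG (Pro): third position 4-fold.
Four-fold degenerate third positions: 3.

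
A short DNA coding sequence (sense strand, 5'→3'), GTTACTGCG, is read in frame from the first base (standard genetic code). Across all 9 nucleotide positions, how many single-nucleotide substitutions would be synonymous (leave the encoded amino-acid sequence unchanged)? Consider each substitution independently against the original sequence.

Codon 1 (GTT, Val): 3 synonymous substitutions.
Codon 2 (ACT, Thr): 3 synonymous substitutions.
Codon 3 (GCG, Ala): 3 synonymous substitutions.
Total: 3 + 3 + 3 = 9.

9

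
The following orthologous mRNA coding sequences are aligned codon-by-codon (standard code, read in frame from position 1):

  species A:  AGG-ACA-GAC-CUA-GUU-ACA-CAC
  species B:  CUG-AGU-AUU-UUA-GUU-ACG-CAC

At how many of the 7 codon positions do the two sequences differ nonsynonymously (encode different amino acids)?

3

Codon 1: AGG Arg / CUG Leu — nonsynonymous.
Codon 2: ACA Thr / AGU Ser — nonsynonymous.
Codon 3: GAC Asp / AUU Ile — nonsynonymous.
Codon 4: CUA Leu / UUA Leu — synonymous.
Codon 5: GUU Val / GUU Val — identical.
Codon 6: ACA Thr / ACG Thr — synonymous.
Codon 7: CAC His / CAC His — identical.
Nonsynonymous differences: 3.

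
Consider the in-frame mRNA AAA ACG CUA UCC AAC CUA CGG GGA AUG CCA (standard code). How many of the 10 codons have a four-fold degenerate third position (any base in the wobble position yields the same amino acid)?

7

Codon 1 AAA (Lys): third position 2-fold.
Codon 2 ACG (Thr): third position 4-fold.
Codon 3 CUA (Leu): third position 4-fold.
Codon 4 UCC (Ser): third position 4-fold.
Codon 5 AAC (Asn): third position 2-fold.
Codon 6 CUA (Leu): third position 4-fold.
Codon 7 CGG (Arg): third position 4-fold.
Codon 8 GGA (Gly): third position 4-fold.
Codon 9 AUG (Met): third position 1-fold.
Codon 10 CCA (Pro): third position 4-fold.
Four-fold degenerate third positions: 7.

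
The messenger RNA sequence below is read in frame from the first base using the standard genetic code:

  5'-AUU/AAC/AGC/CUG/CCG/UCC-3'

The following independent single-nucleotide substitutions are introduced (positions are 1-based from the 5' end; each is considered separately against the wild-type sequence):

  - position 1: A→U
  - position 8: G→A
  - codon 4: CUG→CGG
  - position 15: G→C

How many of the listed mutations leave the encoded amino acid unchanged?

1

Codon 1: AUU (Ile) → UUU (Phe) — missense.
Codon 3: AGC (Ser) → AAC (Asn) — missense.
Codon 4: CUG (Leu) → CGG (Arg) — missense.
Codon 5: CCG (Pro) → CCC (Pro) — synonymous.
Synonymous: 1 of 4.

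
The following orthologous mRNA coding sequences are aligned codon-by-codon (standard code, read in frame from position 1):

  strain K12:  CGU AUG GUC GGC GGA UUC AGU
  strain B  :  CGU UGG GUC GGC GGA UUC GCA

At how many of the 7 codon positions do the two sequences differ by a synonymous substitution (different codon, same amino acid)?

0

Codon 1: CGU Arg / CGU Arg — identical.
Codon 2: AUG Met / UGG Trp — nonsynonymous.
Codon 3: GUC Val / GUC Val — identical.
Codon 4: GGC Gly / GGC Gly — identical.
Codon 5: GGA Gly / GGA Gly — identical.
Codon 6: UUC Phe / UUC Phe — identical.
Codon 7: AGU Ser / GCA Ala — nonsynonymous.
Synonymous differences: 0.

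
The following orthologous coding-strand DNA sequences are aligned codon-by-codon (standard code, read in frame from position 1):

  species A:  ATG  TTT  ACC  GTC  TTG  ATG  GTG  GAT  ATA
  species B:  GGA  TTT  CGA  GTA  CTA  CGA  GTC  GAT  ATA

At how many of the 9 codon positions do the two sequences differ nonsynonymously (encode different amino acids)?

Codon 1: ATG Met / GGA Gly — nonsynonymous.
Codon 2: TTT Phe / TTT Phe — identical.
Codon 3: ACC Thr / CGA Arg — nonsynonymous.
Codon 4: GTC Val / GTA Val — synonymous.
Codon 5: TTG Leu / CTA Leu — synonymous.
Codon 6: ATG Met / CGA Arg — nonsynonymous.
Codon 7: GTG Val / GTC Val — synonymous.
Codon 8: GAT Asp / GAT Asp — identical.
Codon 9: ATA Ile / ATA Ile — identical.
Nonsynonymous differences: 3.

3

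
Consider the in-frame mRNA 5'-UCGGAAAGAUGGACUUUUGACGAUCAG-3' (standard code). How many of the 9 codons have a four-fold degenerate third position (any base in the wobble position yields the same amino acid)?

Codon 1 UCG (Ser): third position 4-fold.
Codon 2 GAA (Glu): third position 2-fold.
Codon 3 AGA (Arg): third position 2-fold.
Codon 4 UGG (Trp): third position 1-fold.
Codon 5 ACU (Thr): third position 4-fold.
Codon 6 UUU (Phe): third position 2-fold.
Codon 7 GAC (Asp): third position 2-fold.
Codon 8 GAU (Asp): third position 2-fold.
Codon 9 CAG (Gln): third position 2-fold.
Four-fold degenerate third positions: 2.

2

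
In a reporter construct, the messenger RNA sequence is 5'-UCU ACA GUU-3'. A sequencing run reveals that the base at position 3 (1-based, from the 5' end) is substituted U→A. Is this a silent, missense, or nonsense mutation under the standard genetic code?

Position 3 falls in codon 1: UCU → Ser.
After the substitution the codon is UCA → Ser.
Both encode Ser, so the change is synonymous.

silent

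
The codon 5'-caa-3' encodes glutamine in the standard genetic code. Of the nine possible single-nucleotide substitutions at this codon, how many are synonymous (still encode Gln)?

Position 1: none → 0 synonymous.
Position 2: none → 0 synonymous.
Position 3: CAG → 1 synonymous.
Total: 0 + 0 + 1 = 1.

1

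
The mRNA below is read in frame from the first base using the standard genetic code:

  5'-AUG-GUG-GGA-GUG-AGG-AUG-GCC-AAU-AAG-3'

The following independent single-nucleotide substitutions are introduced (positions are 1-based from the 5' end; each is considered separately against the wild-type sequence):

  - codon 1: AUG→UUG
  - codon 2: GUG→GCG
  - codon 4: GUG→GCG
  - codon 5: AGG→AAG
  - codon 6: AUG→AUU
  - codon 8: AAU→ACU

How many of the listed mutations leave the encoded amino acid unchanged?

Codon 1: AUG (Met) → UUG (Leu) — missense.
Codon 2: GUG (Val) → GCG (Ala) — missense.
Codon 4: GUG (Val) → GCG (Ala) — missense.
Codon 5: AGG (Arg) → AAG (Lys) — missense.
Codon 6: AUG (Met) → AUU (Ile) — missense.
Codon 8: AAU (Asn) → ACU (Thr) — missense.
Synonymous: 0 of 6.

0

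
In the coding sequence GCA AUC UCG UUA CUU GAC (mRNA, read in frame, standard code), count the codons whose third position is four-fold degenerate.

3

Codon 1 GCA (Ala): third position 4-fold.
Codon 2 AUC (Ile): third position 3-fold.
Codon 3 UCG (Ser): third position 4-fold.
Codon 4 UUA (Leu): third position 2-fold.
Codon 5 CUU (Leu): third position 4-fold.
Codon 6 GAC (Asp): third position 2-fold.
Four-fold degenerate third positions: 3.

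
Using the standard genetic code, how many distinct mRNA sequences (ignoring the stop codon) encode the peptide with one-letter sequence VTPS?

384

Val: 4 codons.
Thr: 4 codons.
Pro: 4 codons.
Ser: 6 codons.
4 × 4 × 4 × 6 = 384.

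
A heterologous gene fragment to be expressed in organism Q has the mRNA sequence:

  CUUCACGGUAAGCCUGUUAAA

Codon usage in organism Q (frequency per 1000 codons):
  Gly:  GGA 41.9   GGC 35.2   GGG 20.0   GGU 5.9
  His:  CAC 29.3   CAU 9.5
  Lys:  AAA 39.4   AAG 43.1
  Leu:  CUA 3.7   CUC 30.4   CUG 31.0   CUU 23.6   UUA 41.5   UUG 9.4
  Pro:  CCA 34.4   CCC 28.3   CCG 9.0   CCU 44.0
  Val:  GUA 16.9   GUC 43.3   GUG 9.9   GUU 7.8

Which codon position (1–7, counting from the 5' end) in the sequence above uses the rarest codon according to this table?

Codon 1 CUU (Leu): 23.6 per 1000.
Codon 2 CAC (His): 29.3 per 1000.
Codon 3 GGU (Gly): 5.9 per 1000.
Codon 4 AAG (Lys): 43.1 per 1000.
Codon 5 CCU (Pro): 44.0 per 1000.
Codon 6 GUU (Val): 7.8 per 1000.
Codon 7 AAA (Lys): 39.4 per 1000.
Lowest frequency is 5.9 at codon 3.

3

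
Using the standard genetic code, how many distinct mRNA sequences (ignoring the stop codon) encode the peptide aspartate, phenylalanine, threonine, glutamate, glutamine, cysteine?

Asp: 2 codons.
Phe: 2 codons.
Thr: 4 codons.
Glu: 2 codons.
Gln: 2 codons.
Cys: 2 codons.
2 × 2 × 4 × 2 × 2 × 2 = 128.

128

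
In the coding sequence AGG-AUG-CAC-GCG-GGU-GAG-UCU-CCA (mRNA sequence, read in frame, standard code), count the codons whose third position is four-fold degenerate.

4

Codon 1 AGG (Arg): third position 2-fold.
Codon 2 AUG (Met): third position 1-fold.
Codon 3 CAC (His): third position 2-fold.
Codon 4 GCG (Ala): third position 4-fold.
Codon 5 GGU (Gly): third position 4-fold.
Codon 6 GAG (Glu): third position 2-fold.
Codon 7 UCU (Ser): third position 4-fold.
Codon 8 CCA (Pro): third position 4-fold.
Four-fold degenerate third positions: 4.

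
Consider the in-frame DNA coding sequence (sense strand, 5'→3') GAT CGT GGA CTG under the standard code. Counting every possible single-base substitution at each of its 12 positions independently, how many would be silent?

Codon 1 (GAT, Asp): 1 synonymous substitution.
Codon 2 (CGT, Arg): 3 synonymous substitutions.
Codon 3 (GGA, Gly): 3 synonymous substitutions.
Codon 4 (CTG, Leu): 4 synonymous substitutions.
Total: 1 + 3 + 3 + 4 = 11.

11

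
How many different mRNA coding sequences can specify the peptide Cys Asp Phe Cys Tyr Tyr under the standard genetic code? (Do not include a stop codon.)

64

Cys: 2 codons.
Asp: 2 codons.
Phe: 2 codons.
Cys: 2 codons.
Tyr: 2 codons.
Tyr: 2 codons.
2 × 2 × 2 × 2 × 2 × 2 = 64.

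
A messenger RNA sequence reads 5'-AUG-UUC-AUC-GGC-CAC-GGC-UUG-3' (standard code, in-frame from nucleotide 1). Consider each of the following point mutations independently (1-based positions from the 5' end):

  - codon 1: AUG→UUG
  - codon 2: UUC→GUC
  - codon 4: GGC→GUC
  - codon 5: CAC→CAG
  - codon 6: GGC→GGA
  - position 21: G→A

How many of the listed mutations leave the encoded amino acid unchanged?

2

Codon 1: AUG (Met) → UUG (Leu) — missense.
Codon 2: UUC (Phe) → GUC (Val) — missense.
Codon 4: GGC (Gly) → GUC (Val) — missense.
Codon 5: CAC (His) → CAG (Gln) — missense.
Codon 6: GGC (Gly) → GGA (Gly) — synonymous.
Codon 7: UUG (Leu) → UUA (Leu) — synonymous.
Synonymous: 2 of 6.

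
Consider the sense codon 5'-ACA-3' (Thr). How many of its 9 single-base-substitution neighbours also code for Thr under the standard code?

Position 1: none → 0 synonymous.
Position 2: none → 0 synonymous.
Position 3: ACU, ACC, ACG → 3 synonymous.
Total: 0 + 0 + 3 = 3.

3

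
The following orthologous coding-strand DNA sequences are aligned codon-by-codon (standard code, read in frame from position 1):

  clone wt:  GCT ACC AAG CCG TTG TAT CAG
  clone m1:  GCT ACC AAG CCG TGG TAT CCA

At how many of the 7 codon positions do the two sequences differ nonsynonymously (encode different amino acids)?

Codon 1: GCT Ala / GCT Ala — identical.
Codon 2: ACC Thr / ACC Thr — identical.
Codon 3: AAG Lys / AAG Lys — identical.
Codon 4: CCG Pro / CCG Pro — identical.
Codon 5: TTG Leu / TGG Trp — nonsynonymous.
Codon 6: TAT Tyr / TAT Tyr — identical.
Codon 7: CAG Gln / CCA Pro — nonsynonymous.
Nonsynonymous differences: 2.

2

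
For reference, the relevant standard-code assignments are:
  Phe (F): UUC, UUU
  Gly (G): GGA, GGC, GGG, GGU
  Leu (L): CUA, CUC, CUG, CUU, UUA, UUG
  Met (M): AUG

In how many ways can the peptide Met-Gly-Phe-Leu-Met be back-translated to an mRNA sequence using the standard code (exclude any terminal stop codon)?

Met: 1 codon.
Gly: 4 codons.
Phe: 2 codons.
Leu: 6 codons.
Met: 1 codon.
1 × 4 × 2 × 6 × 1 = 48.

48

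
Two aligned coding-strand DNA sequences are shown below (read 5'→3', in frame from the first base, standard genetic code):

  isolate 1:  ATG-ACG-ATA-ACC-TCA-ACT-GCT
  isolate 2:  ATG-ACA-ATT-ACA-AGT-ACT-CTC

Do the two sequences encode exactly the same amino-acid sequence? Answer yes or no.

Codon 1: ATG Met / ATG Met — identical.
Codon 2: ACG Thr / ACA Thr — synonymous.
Codon 3: ATA Ile / ATT Ile — synonymous.
Codon 4: ACC Thr / ACA Thr — synonymous.
Codon 5: TCA Ser / AGT Ser — synonymous.
Codon 6: ACT Thr / ACT Thr — identical.
Codon 7: GCT Ala / CTC Leu — nonsynonymous.
Nonsynonymous differences: 1 → different protein.

no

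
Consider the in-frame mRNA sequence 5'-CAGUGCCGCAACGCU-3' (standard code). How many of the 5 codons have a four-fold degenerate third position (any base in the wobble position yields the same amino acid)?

Codon 1 CAG (Gln): third position 2-fold.
Codon 2 UGC (Cys): third position 2-fold.
Codon 3 CGC (Arg): third position 4-fold.
Codon 4 AAC (Asn): third position 2-fold.
Codon 5 GCU (Ala): third position 4-fold.
Four-fold degenerate third positions: 2.

2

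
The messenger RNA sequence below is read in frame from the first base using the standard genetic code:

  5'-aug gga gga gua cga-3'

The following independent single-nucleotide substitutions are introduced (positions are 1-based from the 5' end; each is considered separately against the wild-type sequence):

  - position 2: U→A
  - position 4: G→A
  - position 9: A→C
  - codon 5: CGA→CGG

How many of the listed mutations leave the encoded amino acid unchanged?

2

Codon 1: AUG (Met) → AAG (Lys) — missense.
Codon 2: GGA (Gly) → AGA (Arg) — missense.
Codon 3: GGA (Gly) → GGC (Gly) — synonymous.
Codon 5: CGA (Arg) → CGG (Arg) — synonymous.
Synonymous: 2 of 4.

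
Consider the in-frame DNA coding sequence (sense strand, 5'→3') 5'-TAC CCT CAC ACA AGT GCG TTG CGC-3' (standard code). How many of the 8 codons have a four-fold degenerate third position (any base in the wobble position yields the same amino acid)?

4

Codon 1 TAC (Tyr): third position 2-fold.
Codon 2 CCT (Pro): third position 4-fold.
Codon 3 CAC (His): third position 2-fold.
Codon 4 ACA (Thr): third position 4-fold.
Codon 5 AGT (Ser): third position 2-fold.
Codon 6 GCG (Ala): third position 4-fold.
Codon 7 TTG (Leu): third position 2-fold.
Codon 8 CGC (Arg): third position 4-fold.
Four-fold degenerate third positions: 4.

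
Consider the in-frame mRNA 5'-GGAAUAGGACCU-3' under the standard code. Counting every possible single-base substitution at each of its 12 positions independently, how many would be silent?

Codon 1 (GGA, Gly): 3 synonymous substitutions.
Codon 2 (AUA, Ile): 2 synonymous substitutions.
Codon 3 (GGA, Gly): 3 synonymous substitutions.
Codon 4 (CCU, Pro): 3 synonymous substitutions.
Total: 3 + 2 + 3 + 3 = 11.

11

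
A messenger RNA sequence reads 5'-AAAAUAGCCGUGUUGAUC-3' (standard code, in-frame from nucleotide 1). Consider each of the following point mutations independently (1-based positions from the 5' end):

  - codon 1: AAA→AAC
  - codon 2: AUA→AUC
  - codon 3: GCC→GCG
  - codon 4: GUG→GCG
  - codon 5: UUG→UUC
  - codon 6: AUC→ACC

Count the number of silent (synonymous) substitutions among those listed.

2

Codon 1: AAA (Lys) → AAC (Asn) — missense.
Codon 2: AUA (Ile) → AUC (Ile) — synonymous.
Codon 3: GCC (Ala) → GCG (Ala) — synonymous.
Codon 4: GUG (Val) → GCG (Ala) — missense.
Codon 5: UUG (Leu) → UUC (Phe) — missense.
Codon 6: AUC (Ile) → ACC (Thr) — missense.
Synonymous: 2 of 6.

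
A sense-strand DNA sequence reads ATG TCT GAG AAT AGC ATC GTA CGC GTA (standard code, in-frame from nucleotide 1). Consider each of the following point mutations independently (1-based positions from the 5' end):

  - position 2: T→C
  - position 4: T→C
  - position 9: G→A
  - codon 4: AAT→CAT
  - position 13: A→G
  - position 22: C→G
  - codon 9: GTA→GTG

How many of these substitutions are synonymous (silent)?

Codon 1: ATG (Met) → ACG (Thr) — missense.
Codon 2: TCT (Ser) → CCT (Pro) — missense.
Codon 3: GAG (Glu) → GAA (Glu) — synonymous.
Codon 4: AAT (Asn) → CAT (His) — missense.
Codon 5: AGC (Ser) → GGC (Gly) — missense.
Codon 8: CGC (Arg) → GGC (Gly) — missense.
Codon 9: GTA (Val) → GTG (Val) — synonymous.
Synonymous: 2 of 7.

2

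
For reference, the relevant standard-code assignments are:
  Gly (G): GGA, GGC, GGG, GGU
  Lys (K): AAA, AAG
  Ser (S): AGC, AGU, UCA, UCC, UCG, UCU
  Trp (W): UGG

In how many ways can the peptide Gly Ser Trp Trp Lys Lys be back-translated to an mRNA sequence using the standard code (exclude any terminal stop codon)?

Gly: 4 codons.
Ser: 6 codons.
Trp: 1 codon.
Trp: 1 codon.
Lys: 2 codons.
Lys: 2 codons.
4 × 6 × 1 × 1 × 2 × 2 = 96.

96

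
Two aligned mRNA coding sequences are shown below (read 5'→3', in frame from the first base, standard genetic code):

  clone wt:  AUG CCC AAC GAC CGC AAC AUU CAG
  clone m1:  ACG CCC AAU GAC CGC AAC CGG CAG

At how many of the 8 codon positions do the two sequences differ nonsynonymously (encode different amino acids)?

2

Codon 1: AUG Met / ACG Thr — nonsynonymous.
Codon 2: CCC Pro / CCC Pro — identical.
Codon 3: AAC Asn / AAU Asn — synonymous.
Codon 4: GAC Asp / GAC Asp — identical.
Codon 5: CGC Arg / CGC Arg — identical.
Codon 6: AAC Asn / AAC Asn — identical.
Codon 7: AUU Ile / CGG Arg — nonsynonymous.
Codon 8: CAG Gln / CAG Gln — identical.
Nonsynonymous differences: 2.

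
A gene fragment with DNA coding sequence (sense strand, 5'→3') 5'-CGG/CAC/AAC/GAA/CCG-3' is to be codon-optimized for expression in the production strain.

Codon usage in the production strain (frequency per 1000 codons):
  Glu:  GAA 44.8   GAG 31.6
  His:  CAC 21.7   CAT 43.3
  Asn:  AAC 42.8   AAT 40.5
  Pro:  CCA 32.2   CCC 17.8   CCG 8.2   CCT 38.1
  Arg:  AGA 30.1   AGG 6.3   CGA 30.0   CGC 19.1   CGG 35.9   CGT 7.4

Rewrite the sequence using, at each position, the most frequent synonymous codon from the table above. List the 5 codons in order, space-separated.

Codon 1 (Arg): best is CGG at 35.9.
Codon 2 (His): best is CAT at 43.3.
Codon 3 (Asn): best is AAC at 42.8.
Codon 4 (Glu): best is GAA at 44.8.
Codon 5 (Pro): best is CCT at 38.1.

CGG CAT AAC GAA CCT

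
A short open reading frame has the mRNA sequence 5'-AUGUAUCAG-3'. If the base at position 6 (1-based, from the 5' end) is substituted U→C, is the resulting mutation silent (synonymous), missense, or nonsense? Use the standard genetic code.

silent

Position 6 falls in codon 2: UAU → Tyr.
After the substitution the codon is UAC → Tyr.
Both encode Tyr, so the change is synonymous.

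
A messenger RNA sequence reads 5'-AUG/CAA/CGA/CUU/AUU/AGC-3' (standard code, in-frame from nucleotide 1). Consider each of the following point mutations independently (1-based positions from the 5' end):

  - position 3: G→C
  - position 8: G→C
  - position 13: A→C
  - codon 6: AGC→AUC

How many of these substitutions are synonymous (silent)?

0

Codon 1: AUG (Met) → AUC (Ile) — missense.
Codon 3: CGA (Arg) → CCA (Pro) — missense.
Codon 5: AUU (Ile) → CUU (Leu) — missense.
Codon 6: AGC (Ser) → AUC (Ile) — missense.
Synonymous: 0 of 4.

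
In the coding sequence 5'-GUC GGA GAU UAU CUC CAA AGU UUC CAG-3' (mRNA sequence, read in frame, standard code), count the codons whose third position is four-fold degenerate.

Codon 1 GUC (Val): third position 4-fold.
Codon 2 GGA (Gly): third position 4-fold.
Codon 3 GAU (Asp): third position 2-fold.
Codon 4 UAU (Tyr): third position 2-fold.
Codon 5 CUC (Leu): third position 4-fold.
Codon 6 CAA (Gln): third position 2-fold.
Codon 7 AGU (Ser): third position 2-fold.
Codon 8 UUC (Phe): third position 2-fold.
Codon 9 CAG (Gln): third position 2-fold.
Four-fold degenerate third positions: 3.

3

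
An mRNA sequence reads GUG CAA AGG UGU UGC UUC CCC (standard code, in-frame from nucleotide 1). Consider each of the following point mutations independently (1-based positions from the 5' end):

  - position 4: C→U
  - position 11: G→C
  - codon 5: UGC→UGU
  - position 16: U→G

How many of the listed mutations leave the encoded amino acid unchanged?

1

Codon 2: CAA (Gln) → UAA (Stop) — nonsense.
Codon 4: UGU (Cys) → UCU (Ser) — missense.
Codon 5: UGC (Cys) → UGU (Cys) — synonymous.
Codon 6: UUC (Phe) → GUC (Val) — missense.
Synonymous: 1 of 4.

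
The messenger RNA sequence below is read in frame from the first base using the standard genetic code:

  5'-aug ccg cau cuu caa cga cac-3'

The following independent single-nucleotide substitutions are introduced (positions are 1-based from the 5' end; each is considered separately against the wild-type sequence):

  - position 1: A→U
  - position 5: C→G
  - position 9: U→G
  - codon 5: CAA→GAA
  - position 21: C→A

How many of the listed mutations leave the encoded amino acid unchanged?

Codon 1: AUG (Met) → UUG (Leu) — missense.
Codon 2: CCG (Pro) → CGG (Arg) — missense.
Codon 3: CAU (His) → CAG (Gln) — missense.
Codon 5: CAA (Gln) → GAA (Glu) — missense.
Codon 7: CAC (His) → CAA (Gln) — missense.
Synonymous: 0 of 5.

0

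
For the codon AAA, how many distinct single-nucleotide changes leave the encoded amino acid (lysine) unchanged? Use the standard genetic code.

1

Position 1: none → 0 synonymous.
Position 2: none → 0 synonymous.
Position 3: AAG → 1 synonymous.
Total: 0 + 0 + 1 = 1.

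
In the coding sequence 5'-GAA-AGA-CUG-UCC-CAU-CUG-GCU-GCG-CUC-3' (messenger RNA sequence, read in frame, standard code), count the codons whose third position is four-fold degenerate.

6

Codon 1 GAA (Glu): third position 2-fold.
Codon 2 AGA (Arg): third position 2-fold.
Codon 3 CUG (Leu): third position 4-fold.
Codon 4 UCC (Ser): third position 4-fold.
Codon 5 CAU (His): third position 2-fold.
Codon 6 CUG (Leu): third position 4-fold.
Codon 7 GCU (Ala): third position 4-fold.
Codon 8 GCG (Ala): third position 4-fold.
Codon 9 CUC (Leu): third position 4-fold.
Four-fold degenerate third positions: 6.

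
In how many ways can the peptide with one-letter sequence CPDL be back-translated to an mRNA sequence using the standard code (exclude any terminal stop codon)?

96

Cys: 2 codons.
Pro: 4 codons.
Asp: 2 codons.
Leu: 6 codons.
2 × 4 × 2 × 6 = 96.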